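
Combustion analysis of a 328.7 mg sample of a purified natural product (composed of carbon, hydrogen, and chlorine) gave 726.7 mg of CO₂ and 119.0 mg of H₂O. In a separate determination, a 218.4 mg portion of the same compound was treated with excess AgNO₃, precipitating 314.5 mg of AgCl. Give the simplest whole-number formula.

mol C = 0.7267 g CO₂ ÷ 44.009 g/mol = 0.016513 mol
mol H = 2 × 0.1190 g H₂O ÷ 18.015 g/mol = 0.013211 mol
From the AgCl data: mol Cl per gram of compound = (0.3145 ÷ 143.318) ÷ 0.2184 = 0.010048 mol/g, so in the 0.3287 g combustion sample mol Cl = 0.0033027 mol
Divide by the smallest (0.0033027 mol): C 5.000, H 4.000, Cl 1.000

C5H4Cl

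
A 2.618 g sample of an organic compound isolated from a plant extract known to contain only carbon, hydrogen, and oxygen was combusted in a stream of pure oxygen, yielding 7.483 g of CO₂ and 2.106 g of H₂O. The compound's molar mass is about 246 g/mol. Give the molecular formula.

C16H22O2

mol C = 7.483 g CO₂ ÷ 44.009 g/mol = 0.17003 mol
mol H = 2 × 2.106 g H₂O ÷ 18.015 g/mol = 0.23381 mol
mass O = 2.618 − (2.0423 + 0.23568) = 0.34005 g → mol O = 0.34005 ÷ 15.999 = 0.021255 mol
Divide by the smallest (0.021255 mol): C 8.000, H 11.000, O 1.000
Empirical formula: C8H11O
Empirical-formula mass = 123.17 g/mol; 246 ÷ 123.17 ≈ 2, so the molecular formula is C16H22O2.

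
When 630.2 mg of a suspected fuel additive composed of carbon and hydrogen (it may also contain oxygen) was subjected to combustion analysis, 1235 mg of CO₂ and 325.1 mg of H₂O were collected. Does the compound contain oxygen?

yes

mol C = 1.235 g CO₂ ÷ 44.009 g/mol = 0.028062 mol
mol H = 2 × 0.3251 g H₂O ÷ 18.015 g/mol = 0.036092 mol
C and H account for only 0.37344 g of the 0.6302 g sample; the remaining 0.25676 g must be oxygen.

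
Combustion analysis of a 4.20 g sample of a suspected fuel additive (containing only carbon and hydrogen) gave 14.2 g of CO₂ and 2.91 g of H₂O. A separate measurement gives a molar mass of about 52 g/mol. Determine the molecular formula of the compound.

mol C = 14.2 g CO₂ ÷ 44.009 g/mol = 0.3227 mol
mol H = 2 × 2.91 g H₂O ÷ 18.015 g/mol = 0.3231 mol
Divide by the smallest (0.3227 mol): C 1.000, H 1.001
Empirical formula: CH
Empirical-formula mass = 13.02 g/mol; 52 ÷ 13.02 ≈ 4, so the molecular formula is C4H4.

C4H4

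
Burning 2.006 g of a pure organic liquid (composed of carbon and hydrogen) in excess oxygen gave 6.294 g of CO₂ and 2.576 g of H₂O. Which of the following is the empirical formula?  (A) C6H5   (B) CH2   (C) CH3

mol C = 6.294 g CO₂ ÷ 44.009 g/mol = 0.14302 mol
mol H = 2 × 2.576 g H₂O ÷ 18.015 g/mol = 0.28598 mol
Divide by the smallest (0.14302 mol): C 1.000, H 2.000

(B) CH2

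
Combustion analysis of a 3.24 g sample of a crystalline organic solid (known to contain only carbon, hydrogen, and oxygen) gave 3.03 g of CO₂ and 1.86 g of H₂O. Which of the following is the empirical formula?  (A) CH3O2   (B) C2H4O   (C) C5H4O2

mol C = 3.03 g CO₂ ÷ 44.009 g/mol = 0.06885 mol
mol H = 2 × 1.86 g H₂O ÷ 18.015 g/mol = 0.2065 mol
mass O = 3.24 − (0.8270 + 0.2081) = 2.205 g → mol O = 2.205 ÷ 15.999 = 0.1378 mol
Divide by the smallest (0.06885 mol): C 1.000, H 2.999, O 2.002

(A) CH3O2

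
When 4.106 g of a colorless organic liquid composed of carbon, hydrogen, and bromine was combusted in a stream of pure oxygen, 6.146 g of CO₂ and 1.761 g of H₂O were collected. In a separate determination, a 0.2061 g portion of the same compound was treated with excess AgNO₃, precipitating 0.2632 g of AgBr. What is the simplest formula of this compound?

C5H7Br

mol C = 6.146 g CO₂ ÷ 44.009 g/mol = 0.13965 mol
mol H = 2 × 1.761 g H₂O ÷ 18.015 g/mol = 0.19550 mol
From the AgBr data: mol Br per gram of compound = (0.2632 ÷ 187.772) ÷ 0.2061 = 0.0068011 mol/g, so in the 4.106 g combustion sample mol Br = 0.027925 mol
Divide by the smallest (0.027925 mol): C 5.001, H 7.001, Br 1.000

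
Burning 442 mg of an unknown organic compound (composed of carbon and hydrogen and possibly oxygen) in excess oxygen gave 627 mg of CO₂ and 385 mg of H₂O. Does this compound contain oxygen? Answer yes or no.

mol C = 0.627 g CO₂ ÷ 44.009 g/mol = 0.01425 mol
mol H = 2 × 0.385 g H₂O ÷ 18.015 g/mol = 0.04274 mol
C and H account for only 0.2142 g of the 0.442 g sample; the remaining 0.2278 g must be oxygen.

yes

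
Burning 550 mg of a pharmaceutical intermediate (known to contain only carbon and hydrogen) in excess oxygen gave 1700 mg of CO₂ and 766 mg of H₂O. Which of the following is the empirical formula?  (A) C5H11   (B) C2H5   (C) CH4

mol C = 1.70 g CO₂ ÷ 44.009 g/mol = 0.03863 mol
mol H = 2 × 0.766 g H₂O ÷ 18.015 g/mol = 0.08504 mol
Divide by the smallest (0.03863 mol): C 1.000, H 2.201
Multiplying each by 5 gives whole numbers: C 5.00, H 11.01

(A) C5H11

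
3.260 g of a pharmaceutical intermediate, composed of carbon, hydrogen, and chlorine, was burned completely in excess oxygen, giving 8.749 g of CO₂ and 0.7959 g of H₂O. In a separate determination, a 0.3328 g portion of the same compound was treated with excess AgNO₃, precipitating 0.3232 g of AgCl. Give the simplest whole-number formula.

C9H4Cl

mol C = 8.749 g CO₂ ÷ 44.009 g/mol = 0.19880 mol
mol H = 2 × 0.7959 g H₂O ÷ 18.015 g/mol = 0.088360 mol
From the AgCl data: mol Cl per gram of compound = (0.3232 ÷ 143.318) ÷ 0.3328 = 0.0067762 mol/g, so in the 3.260 g combustion sample mol Cl = 0.022090 mol
Divide by the smallest (0.022090 mol): C 8.999, H 4.000, Cl 1.000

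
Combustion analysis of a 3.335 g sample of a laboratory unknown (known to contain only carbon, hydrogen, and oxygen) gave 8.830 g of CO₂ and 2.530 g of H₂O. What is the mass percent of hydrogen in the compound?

mol C = 8.830 g CO₂ ÷ 44.009 g/mol = 0.20064 mol
mol H = 2 × 2.530 g H₂O ÷ 18.015 g/mol = 0.28088 mol
mass O = 3.335 − (2.4099 + 0.28312) = 0.64198 g → mol O = 0.64198 ÷ 15.999 = 0.040126 mol
mass % H = 0.28312 g ÷ 3.335 g × 100%

8.49%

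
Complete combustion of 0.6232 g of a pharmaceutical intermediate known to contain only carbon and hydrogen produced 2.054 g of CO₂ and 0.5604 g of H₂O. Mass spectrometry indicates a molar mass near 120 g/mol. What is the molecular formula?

C9H12

mol C = 2.054 g CO₂ ÷ 44.009 g/mol = 0.046672 mol
mol H = 2 × 0.5604 g H₂O ÷ 18.015 g/mol = 0.062215 mol
Divide by the smallest (0.046672 mol): C 1.000, H 1.333
Multiplying each by 3 gives whole numbers: C 3.00, H 4.00
Empirical formula: C3H4
Empirical-formula mass = 40.06 g/mol; 120 ÷ 40.06 ≈ 3, so the molecular formula is C9H12.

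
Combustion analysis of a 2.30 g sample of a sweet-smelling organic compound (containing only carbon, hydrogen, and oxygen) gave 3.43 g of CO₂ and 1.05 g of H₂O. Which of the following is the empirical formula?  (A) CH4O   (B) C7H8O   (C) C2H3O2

mol C = 3.43 g CO₂ ÷ 44.009 g/mol = 0.07794 mol
mol H = 2 × 1.05 g H₂O ÷ 18.015 g/mol = 0.1166 mol
mass O = 2.30 − (0.9361 + 0.1175) = 1.246 g → mol O = 1.246 ÷ 15.999 = 0.07790 mol
Divide by the smallest (0.07790 mol): C 1.000, H 1.496, O 1.000
Multiplying each by 2 gives whole numbers: C 2.00, H 2.99, O 2.00

(C) C2H3O2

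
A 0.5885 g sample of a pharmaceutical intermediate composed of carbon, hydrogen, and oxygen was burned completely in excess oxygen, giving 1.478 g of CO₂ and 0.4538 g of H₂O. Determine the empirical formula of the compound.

mol C = 1.478 g CO₂ ÷ 44.009 g/mol = 0.033584 mol
mol H = 2 × 0.4538 g H₂O ÷ 18.015 g/mol = 0.050380 mol
mass O = 0.5885 − (0.40338 + 0.050783) = 0.13434 g → mol O = 0.13434 ÷ 15.999 = 0.0083967 mol
Divide by the smallest (0.0083967 mol): C 4.000, H 6.000, O 1.000

C4H6O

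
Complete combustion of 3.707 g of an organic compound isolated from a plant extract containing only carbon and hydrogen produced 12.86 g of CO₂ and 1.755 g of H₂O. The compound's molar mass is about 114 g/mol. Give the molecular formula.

mol C = 12.86 g CO₂ ÷ 44.009 g/mol = 0.29221 mol
mol H = 2 × 1.755 g H₂O ÷ 18.015 g/mol = 0.19484 mol
Divide by the smallest (0.19484 mol): C 1.500, H 1.000
Multiplying each by 2 gives whole numbers: C 3.00, H 2.00
Empirical formula: C3H2
Empirical-formula mass = 38.05 g/mol; 114 ÷ 38.05 ≈ 3, so the molecular formula is C9H6.

C9H6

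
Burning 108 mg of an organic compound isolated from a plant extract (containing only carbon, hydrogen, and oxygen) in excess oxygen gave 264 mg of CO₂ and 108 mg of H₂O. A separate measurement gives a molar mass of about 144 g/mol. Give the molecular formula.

mol C = 0.264 g CO₂ ÷ 44.009 g/mol = 0.005999 mol
mol H = 2 × 0.108 g H₂O ÷ 18.015 g/mol = 0.01199 mol
mass O = 0.108 − (0.07205 + 0.01209) = 0.02386 g → mol O = 0.02386 ÷ 15.999 = 0.001492 mol
Divide by the smallest (0.001492 mol): C 4.022, H 8.039, O 1.000
Empirical formula: C4H8O
Empirical-formula mass = 72.11 g/mol; 144 ÷ 72.11 ≈ 2, so the molecular formula is C8H16O2.

C8H16O2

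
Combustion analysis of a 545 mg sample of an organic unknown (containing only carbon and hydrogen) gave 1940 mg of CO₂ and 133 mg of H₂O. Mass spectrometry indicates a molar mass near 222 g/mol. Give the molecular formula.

mol C = 1.94 g CO₂ ÷ 44.009 g/mol = 0.04408 mol
mol H = 2 × 0.133 g H₂O ÷ 18.015 g/mol = 0.01477 mol
Divide by the smallest (0.01477 mol): C 2.985, H 1.000
Empirical formula: C3H
Empirical-formula mass = 37.04 g/mol; 222 ÷ 37.04 ≈ 6, so the molecular formula is C18H6.

C18H6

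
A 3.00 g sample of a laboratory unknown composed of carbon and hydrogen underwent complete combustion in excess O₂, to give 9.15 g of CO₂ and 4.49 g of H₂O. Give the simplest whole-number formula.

C5H12

mol C = 9.15 g CO₂ ÷ 44.009 g/mol = 0.2079 mol
mol H = 2 × 4.49 g H₂O ÷ 18.015 g/mol = 0.4985 mol
Divide by the smallest (0.2079 mol): C 1.000, H 2.398
Multiplying each by 5 gives whole numbers: C 5.00, H 11.99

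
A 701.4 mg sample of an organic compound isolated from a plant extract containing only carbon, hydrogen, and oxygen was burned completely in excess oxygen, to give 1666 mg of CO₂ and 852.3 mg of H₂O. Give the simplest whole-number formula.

C4H10O

mol C = 1.666 g CO₂ ÷ 44.009 g/mol = 0.037856 mol
mol H = 2 × 0.8523 g H₂O ÷ 18.015 g/mol = 0.094621 mol
mass O = 0.7014 − (0.45469 + 0.095378) = 0.15133 g → mol O = 0.15133 ÷ 15.999 = 0.0094590 mol
Divide by the smallest (0.0094590 mol): C 4.002, H 10.003, O 1.000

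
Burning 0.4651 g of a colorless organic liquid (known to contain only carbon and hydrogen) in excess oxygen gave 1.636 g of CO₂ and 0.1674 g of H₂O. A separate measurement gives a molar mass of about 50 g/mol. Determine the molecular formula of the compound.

C4H2

mol C = 1.636 g CO₂ ÷ 44.009 g/mol = 0.037174 mol
mol H = 2 × 0.1674 g H₂O ÷ 18.015 g/mol = 0.018585 mol
Divide by the smallest (0.018585 mol): C 2.000, H 1.000
Empirical formula: C2H
Empirical-formula mass = 25.03 g/mol; 50 ÷ 25.03 ≈ 2, so the molecular formula is C4H2.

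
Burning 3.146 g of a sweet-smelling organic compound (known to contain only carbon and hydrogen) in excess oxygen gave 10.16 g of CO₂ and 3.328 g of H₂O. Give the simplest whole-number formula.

C5H8

mol C = 10.16 g CO₂ ÷ 44.009 g/mol = 0.23086 mol
mol H = 2 × 3.328 g H₂O ÷ 18.015 g/mol = 0.36947 mol
Divide by the smallest (0.23086 mol): C 1.000, H 1.600
Multiplying each by 5 gives whole numbers: C 5.00, H 8.00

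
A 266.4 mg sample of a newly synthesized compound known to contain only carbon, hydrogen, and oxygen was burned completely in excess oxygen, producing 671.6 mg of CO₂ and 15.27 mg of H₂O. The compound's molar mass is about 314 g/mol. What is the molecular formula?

mol C = 0.6716 g CO₂ ÷ 44.009 g/mol = 0.015261 mol
mol H = 2 × 0.01527 g H₂O ÷ 18.015 g/mol = 0.0016953 mol
mass O = 0.2664 − (0.18329 + 0.0017088) = 0.081397 g → mol O = 0.081397 ÷ 15.999 = 0.0050876 mol
Divide by the smallest (0.0016953 mol): C 9.002, H 1.000, O 3.001
Empirical formula: C9HO3
Empirical-formula mass = 157.10 g/mol; 314 ÷ 157.10 ≈ 2, so the molecular formula is C18H2O6.

C18H2O6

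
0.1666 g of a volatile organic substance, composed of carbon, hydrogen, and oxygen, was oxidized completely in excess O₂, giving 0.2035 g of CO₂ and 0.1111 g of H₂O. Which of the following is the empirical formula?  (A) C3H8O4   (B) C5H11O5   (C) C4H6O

(A) C3H8O4

mol C = 0.2035 g CO₂ ÷ 44.009 g/mol = 0.0046241 mol
mol H = 2 × 0.1111 g H₂O ÷ 18.015 g/mol = 0.012334 mol
mass O = 0.1666 − (0.055540 + 0.012433) = 0.098628 g → mol O = 0.098628 ÷ 15.999 = 0.0061646 mol
Divide by the smallest (0.0046241 mol): C 1.000, H 2.667, O 1.333
Multiplying each by 3 gives whole numbers: C 3.00, H 8.00, O 4.00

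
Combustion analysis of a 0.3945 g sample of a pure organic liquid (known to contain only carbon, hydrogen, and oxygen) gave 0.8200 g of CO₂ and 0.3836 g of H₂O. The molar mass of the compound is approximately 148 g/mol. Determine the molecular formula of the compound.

C7H16O3

mol C = 0.8200 g CO₂ ÷ 44.009 g/mol = 0.018633 mol
mol H = 2 × 0.3836 g H₂O ÷ 18.015 g/mol = 0.042587 mol
mass O = 0.3945 − (0.22380 + 0.042927) = 0.12778 g → mol O = 0.12778 ÷ 15.999 = 0.0079866 mol
Divide by the smallest (0.0079866 mol): C 2.333, H 5.332, O 1.000
Multiplying each by 3 gives whole numbers: C 7.00, H 16.00, O 3.00
Empirical formula: C7H16O3
Empirical-formula mass = 148.20 g/mol; 148 ÷ 148.20 ≈ 1, so the molecular formula is C7H16O3.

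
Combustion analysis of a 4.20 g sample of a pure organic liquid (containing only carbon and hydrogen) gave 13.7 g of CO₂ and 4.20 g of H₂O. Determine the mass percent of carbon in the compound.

89.0%

mol C = 13.7 g CO₂ ÷ 44.009 g/mol = 0.3113 mol
mol H = 2 × 4.20 g H₂O ÷ 18.015 g/mol = 0.4663 mol
mass % C = 3.739 g ÷ 4.20 g × 100%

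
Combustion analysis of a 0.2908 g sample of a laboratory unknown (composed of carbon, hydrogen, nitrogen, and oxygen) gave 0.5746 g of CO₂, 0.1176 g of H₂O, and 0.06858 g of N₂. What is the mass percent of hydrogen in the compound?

4.53%

mol C = 0.5746 g CO₂ ÷ 44.009 g/mol = 0.013056 mol
mol H = 2 × 0.1176 g H₂O ÷ 18.015 g/mol = 0.013056 mol
mol N = 2 × 0.06858 g N₂ ÷ 28.014 g/mol = 0.0048961 mol
mass O = 0.2908 − (0.15682 + 0.013160 + 0.068580) = 0.052239 g → mol O = 0.052239 ÷ 15.999 = 0.0032651 mol
mass % H = 0.013160 g ÷ 0.2908 g × 100%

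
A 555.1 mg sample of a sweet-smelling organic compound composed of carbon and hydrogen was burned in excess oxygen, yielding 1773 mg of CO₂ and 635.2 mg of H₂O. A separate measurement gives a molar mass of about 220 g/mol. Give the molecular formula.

C16H28

mol C = 1.773 g CO₂ ÷ 44.009 g/mol = 0.040287 mol
mol H = 2 × 0.6352 g H₂O ÷ 18.015 g/mol = 0.070519 mol
Divide by the smallest (0.040287 mol): C 1.000, H 1.750
Multiplying each by 4 gives whole numbers: C 4.00, H 7.00
Empirical formula: C4H7
Empirical-formula mass = 55.10 g/mol; 220 ÷ 55.10 ≈ 4, so the molecular formula is C16H28.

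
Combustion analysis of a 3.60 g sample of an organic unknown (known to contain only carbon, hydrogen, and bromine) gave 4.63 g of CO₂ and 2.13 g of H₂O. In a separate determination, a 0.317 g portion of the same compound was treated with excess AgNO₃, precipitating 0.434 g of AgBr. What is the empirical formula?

mol C = 4.63 g CO₂ ÷ 44.009 g/mol = 0.1052 mol
mol H = 2 × 2.13 g H₂O ÷ 18.015 g/mol = 0.2365 mol
From the AgBr data: mol Br per gram of compound = (0.434 ÷ 187.772) ÷ 0.317 = 0.007291 mol/g, so in the 3.60 g combustion sample mol Br = 0.02625 mol
Divide by the smallest (0.02625 mol): C 4.008, H 9.009, Br 1.000

C4H9Br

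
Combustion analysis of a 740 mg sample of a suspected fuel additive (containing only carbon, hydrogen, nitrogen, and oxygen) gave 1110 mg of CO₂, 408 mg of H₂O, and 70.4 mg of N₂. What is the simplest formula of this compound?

mol C = 1.11 g CO₂ ÷ 44.009 g/mol = 0.02522 mol
mol H = 2 × 0.408 g H₂O ÷ 18.015 g/mol = 0.04530 mol
mol N = 2 × 0.0704 g N₂ ÷ 28.014 g/mol = 0.005026 mol
mass O = 0.740 − (0.3029 + 0.04566 + 0.07040) = 0.3210 g → mol O = 0.3210 ÷ 15.999 = 0.02006 mol
Divide by the smallest (0.005026 mol): C 5.018, H 9.012, N 1.000, O 3.992

C5H9NO4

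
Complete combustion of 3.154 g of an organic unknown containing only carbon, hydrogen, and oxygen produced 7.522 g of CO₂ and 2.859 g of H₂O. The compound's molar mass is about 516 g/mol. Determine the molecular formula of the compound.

mol C = 7.522 g CO₂ ÷ 44.009 g/mol = 0.17092 mol
mol H = 2 × 2.859 g H₂O ÷ 18.015 g/mol = 0.31740 mol
mass O = 3.154 − (2.0529 + 0.31994) = 0.78114 g → mol O = 0.78114 ÷ 15.999 = 0.048825 mol
Divide by the smallest (0.048825 mol): C 3.501, H 6.501, O 1.000
Multiplying each by 2 gives whole numbers: C 7.00, H 13.00, O 2.00
Empirical formula: C7H13O2
Empirical-formula mass = 129.18 g/mol; 516 ÷ 129.18 ≈ 4, so the molecular formula is C28H52O8.

C28H52O8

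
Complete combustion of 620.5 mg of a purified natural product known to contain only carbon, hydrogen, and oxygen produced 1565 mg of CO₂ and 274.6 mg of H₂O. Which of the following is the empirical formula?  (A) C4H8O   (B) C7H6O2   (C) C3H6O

mol C = 1.565 g CO₂ ÷ 44.009 g/mol = 0.035561 mol
mol H = 2 × 0.2746 g H₂O ÷ 18.015 g/mol = 0.030486 mol
mass O = 0.6205 − (0.42712 + 0.030730) = 0.16265 g → mol O = 0.16265 ÷ 15.999 = 0.010166 mol
Divide by the smallest (0.010166 mol): C 3.498, H 2.999, O 1.000
Multiplying each by 2 gives whole numbers: C 7.00, H 6.00, O 2.00

(B) C7H6O2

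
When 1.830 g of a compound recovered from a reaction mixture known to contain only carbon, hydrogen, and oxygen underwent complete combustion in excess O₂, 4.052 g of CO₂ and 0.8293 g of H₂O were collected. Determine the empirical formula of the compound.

mol C = 4.052 g CO₂ ÷ 44.009 g/mol = 0.092072 mol
mol H = 2 × 0.8293 g H₂O ÷ 18.015 g/mol = 0.092068 mol
mass O = 1.830 − (1.1059 + 0.092804) = 0.63132 g → mol O = 0.63132 ÷ 15.999 = 0.039460 mol
Divide by the smallest (0.039460 mol): C 2.333, H 2.333, O 1.000
Multiplying each by 3 gives whole numbers: C 7.00, H 7.00, O 3.00

C7H7O3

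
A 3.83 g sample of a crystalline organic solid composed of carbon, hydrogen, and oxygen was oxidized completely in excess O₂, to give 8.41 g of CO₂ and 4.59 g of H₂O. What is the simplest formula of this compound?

mol C = 8.41 g CO₂ ÷ 44.009 g/mol = 0.1911 mol
mol H = 2 × 4.59 g H₂O ÷ 18.015 g/mol = 0.5096 mol
mass O = 3.83 − (2.295 + 0.5137) = 1.021 g → mol O = 1.021 ÷ 15.999 = 0.06382 mol
Divide by the smallest (0.06382 mol): C 2.994, H 7.984, O 1.000

C3H8O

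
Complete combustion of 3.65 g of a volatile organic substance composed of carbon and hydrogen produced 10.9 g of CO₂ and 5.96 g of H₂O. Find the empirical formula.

mol C = 10.9 g CO₂ ÷ 44.009 g/mol = 0.2477 mol
mol H = 2 × 5.96 g H₂O ÷ 18.015 g/mol = 0.6617 mol
Divide by the smallest (0.2477 mol): C 1.000, H 2.672
Multiplying each by 3 gives whole numbers: C 3.00, H 8.01

C3H8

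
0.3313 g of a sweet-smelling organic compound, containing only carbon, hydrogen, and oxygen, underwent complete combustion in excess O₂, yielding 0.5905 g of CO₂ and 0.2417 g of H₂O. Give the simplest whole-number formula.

mol C = 0.5905 g CO₂ ÷ 44.009 g/mol = 0.013418 mol
mol H = 2 × 0.2417 g H₂O ÷ 18.015 g/mol = 0.026833 mol
mass O = 0.3313 − (0.16116 + 0.027048) = 0.14309 g → mol O = 0.14309 ÷ 15.999 = 0.0089438 mol
Divide by the smallest (0.0089438 mol): C 1.500, H 3.000, O 1.000
Multiplying each by 2 gives whole numbers: C 3.00, H 6.00, O 2.00

C3H6O2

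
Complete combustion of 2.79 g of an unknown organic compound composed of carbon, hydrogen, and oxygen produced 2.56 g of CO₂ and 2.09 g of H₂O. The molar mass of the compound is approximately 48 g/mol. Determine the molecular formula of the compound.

CH4O2

mol C = 2.56 g CO₂ ÷ 44.009 g/mol = 0.05817 mol
mol H = 2 × 2.09 g H₂O ÷ 18.015 g/mol = 0.2320 mol
mass O = 2.79 − (0.6987 + 0.2339) = 1.857 g → mol O = 1.857 ÷ 15.999 = 0.1161 mol
Divide by the smallest (0.05817 mol): C 1.000, H 3.989, O 1.996
Empirical formula: CH4O2
Empirical-formula mass = 48.04 g/mol; 48 ÷ 48.04 ≈ 1, so the molecular formula is CH4O2.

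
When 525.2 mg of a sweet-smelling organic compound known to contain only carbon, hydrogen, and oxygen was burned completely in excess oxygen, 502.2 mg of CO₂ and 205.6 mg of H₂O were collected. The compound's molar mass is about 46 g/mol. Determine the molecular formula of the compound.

mol C = 0.5022 g CO₂ ÷ 44.009 g/mol = 0.011411 mol
mol H = 2 × 0.2056 g H₂O ÷ 18.015 g/mol = 0.022825 mol
mass O = 0.5252 − (0.13706 + 0.023008) = 0.36513 g → mol O = 0.36513 ÷ 15.999 = 0.022822 mol
Divide by the smallest (0.011411 mol): C 1.000, H 2.000, O 2.000
Empirical formula: CH2O2
Empirical-formula mass = 46.02 g/mol; 46 ÷ 46.02 ≈ 1, so the molecular formula is CH2O2.

CH2O2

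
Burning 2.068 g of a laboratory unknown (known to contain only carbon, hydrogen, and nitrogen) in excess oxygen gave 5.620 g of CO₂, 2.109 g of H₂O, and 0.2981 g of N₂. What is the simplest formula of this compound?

mol C = 5.620 g CO₂ ÷ 44.009 g/mol = 0.12770 mol
mol H = 2 × 2.109 g H₂O ÷ 18.015 g/mol = 0.23414 mol
mol N = 2 × 0.2981 g N₂ ÷ 28.014 g/mol = 0.021282 mol
Divide by the smallest (0.021282 mol): C 6.000, H 11.002, N 1.000

C6H11N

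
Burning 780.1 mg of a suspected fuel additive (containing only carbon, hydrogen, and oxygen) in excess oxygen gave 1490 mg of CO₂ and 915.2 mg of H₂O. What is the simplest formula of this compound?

mol C = 1.490 g CO₂ ÷ 44.009 g/mol = 0.033857 mol
mol H = 2 × 0.9152 g H₂O ÷ 18.015 g/mol = 0.10160 mol
mass O = 0.7801 − (0.40665 + 0.10242) = 0.27103 g → mol O = 0.27103 ÷ 15.999 = 0.016940 mol
Divide by the smallest (0.016940 mol): C 1.999, H 5.998, O 1.000

C2H6O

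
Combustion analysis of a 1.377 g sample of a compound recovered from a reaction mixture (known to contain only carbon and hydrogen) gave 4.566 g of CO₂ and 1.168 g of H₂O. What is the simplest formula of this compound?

mol C = 4.566 g CO₂ ÷ 44.009 g/mol = 0.10375 mol
mol H = 2 × 1.168 g H₂O ÷ 18.015 g/mol = 0.12967 mol
Divide by the smallest (0.10375 mol): C 1.000, H 1.250
Multiplying each by 4 gives whole numbers: C 4.00, H 5.00

C4H5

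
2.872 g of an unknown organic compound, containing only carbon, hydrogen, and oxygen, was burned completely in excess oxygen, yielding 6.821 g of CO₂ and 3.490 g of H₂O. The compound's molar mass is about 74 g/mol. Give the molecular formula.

C4H10O

mol C = 6.821 g CO₂ ÷ 44.009 g/mol = 0.15499 mol
mol H = 2 × 3.490 g H₂O ÷ 18.015 g/mol = 0.38745 mol
mass O = 2.872 − (1.8616 + 0.39055) = 0.61985 g → mol O = 0.61985 ÷ 15.999 = 0.038743 mol
Divide by the smallest (0.038743 mol): C 4.000, H 10.001, O 1.000
Empirical formula: C4H10O
Empirical-formula mass = 74.12 g/mol; 74 ÷ 74.12 ≈ 1, so the molecular formula is C4H10O.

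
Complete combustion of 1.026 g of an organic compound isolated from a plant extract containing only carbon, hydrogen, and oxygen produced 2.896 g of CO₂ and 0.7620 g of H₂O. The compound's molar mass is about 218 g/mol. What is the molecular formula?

mol C = 2.896 g CO₂ ÷ 44.009 g/mol = 0.065805 mol
mol H = 2 × 0.7620 g H₂O ÷ 18.015 g/mol = 0.084596 mol
mass O = 1.026 − (0.79038 + 0.085273) = 0.15035 g → mol O = 0.15035 ÷ 15.999 = 0.0093972 mol
Divide by the smallest (0.0093972 mol): C 7.003, H 9.002, O 1.000
Empirical formula: C7H9O
Empirical-formula mass = 109.15 g/mol; 218 ÷ 109.15 ≈ 2, so the molecular formula is C14H18O2.

C14H18O2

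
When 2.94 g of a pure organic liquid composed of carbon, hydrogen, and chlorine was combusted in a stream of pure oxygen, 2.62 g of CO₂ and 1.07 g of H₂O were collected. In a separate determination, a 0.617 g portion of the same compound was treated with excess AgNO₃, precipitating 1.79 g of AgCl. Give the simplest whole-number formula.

mol C = 2.62 g CO₂ ÷ 44.009 g/mol = 0.05953 mol
mol H = 2 × 1.07 g H₂O ÷ 18.015 g/mol = 0.1188 mol
From the AgCl data: mol Cl per gram of compound = (1.79 ÷ 143.318) ÷ 0.617 = 0.02024 mol/g, so in the 2.94 g combustion sample mol Cl = 0.05951 mol
Divide by the smallest (0.05951 mol): C 1.000, H 1.996, Cl 1.000

CH2Cl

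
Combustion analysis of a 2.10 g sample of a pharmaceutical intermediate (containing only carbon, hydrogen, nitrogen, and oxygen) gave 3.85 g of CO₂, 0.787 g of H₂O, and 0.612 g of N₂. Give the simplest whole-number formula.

C4H4N2O

mol C = 3.85 g CO₂ ÷ 44.009 g/mol = 0.08748 mol
mol H = 2 × 0.787 g H₂O ÷ 18.015 g/mol = 0.08737 mol
mol N = 2 × 0.612 g N₂ ÷ 28.014 g/mol = 0.04369 mol
mass O = 2.10 − (1.051 + 0.08807 + 0.6120) = 0.3492 g → mol O = 0.3492 ÷ 15.999 = 0.02183 mol
Divide by the smallest (0.02183 mol): C 4.008, H 4.003, N 2.002, O 1.000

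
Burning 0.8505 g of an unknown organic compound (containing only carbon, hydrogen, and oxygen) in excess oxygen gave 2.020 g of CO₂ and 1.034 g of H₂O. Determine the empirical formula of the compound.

mol C = 2.020 g CO₂ ÷ 44.009 g/mol = 0.045900 mol
mol H = 2 × 1.034 g H₂O ÷ 18.015 g/mol = 0.11479 mol
mass O = 0.8505 − (0.55130 + 0.11571) = 0.18349 g → mol O = 0.18349 ÷ 15.999 = 0.011469 mol
Divide by the smallest (0.011469 mol): C 4.002, H 10.009, O 1.000

C4H10O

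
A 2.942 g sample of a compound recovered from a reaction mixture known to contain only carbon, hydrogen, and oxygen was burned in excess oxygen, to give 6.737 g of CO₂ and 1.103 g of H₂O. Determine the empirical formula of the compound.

mol C = 6.737 g CO₂ ÷ 44.009 g/mol = 0.15308 mol
mol H = 2 × 1.103 g H₂O ÷ 18.015 g/mol = 0.12245 mol
mass O = 2.942 − (1.8387 + 0.12343) = 0.97990 g → mol O = 0.97990 ÷ 15.999 = 0.061247 mol
Divide by the smallest (0.061247 mol): C 2.499, H 1.999, O 1.000
Multiplying each by 2 gives whole numbers: C 5.00, H 4.00, O 2.00

C5H4O2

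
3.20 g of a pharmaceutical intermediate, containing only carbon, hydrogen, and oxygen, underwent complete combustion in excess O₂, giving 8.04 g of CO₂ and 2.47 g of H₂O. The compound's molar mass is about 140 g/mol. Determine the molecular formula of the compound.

C8H12O2

mol C = 8.04 g CO₂ ÷ 44.009 g/mol = 0.1827 mol
mol H = 2 × 2.47 g H₂O ÷ 18.015 g/mol = 0.2742 mol
mass O = 3.20 − (2.194 + 0.2764) = 0.7293 g → mol O = 0.7293 ÷ 15.999 = 0.04558 mol
Divide by the smallest (0.04558 mol): C 4.008, H 6.016, O 1.000
Empirical formula: C4H6O
Empirical-formula mass = 70.09 g/mol; 140 ÷ 70.09 ≈ 2, so the molecular formula is C8H12O2.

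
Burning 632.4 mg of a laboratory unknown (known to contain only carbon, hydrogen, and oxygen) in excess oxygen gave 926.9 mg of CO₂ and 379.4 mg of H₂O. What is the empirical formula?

CH2O

mol C = 0.9269 g CO₂ ÷ 44.009 g/mol = 0.021062 mol
mol H = 2 × 0.3794 g H₂O ÷ 18.015 g/mol = 0.042120 mol
mass O = 0.6324 − (0.25297 + 0.042457) = 0.33697 g → mol O = 0.33697 ÷ 15.999 = 0.021062 mol
Divide by the smallest (0.021062 mol): C 1.000, H 2.000, O 1.000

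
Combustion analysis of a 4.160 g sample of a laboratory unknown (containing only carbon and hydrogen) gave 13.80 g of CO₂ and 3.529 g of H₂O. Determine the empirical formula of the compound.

mol C = 13.80 g CO₂ ÷ 44.009 g/mol = 0.31357 mol
mol H = 2 × 3.529 g H₂O ÷ 18.015 g/mol = 0.39178 mol
Divide by the smallest (0.31357 mol): C 1.000, H 1.249
Multiplying each by 4 gives whole numbers: C 4.00, H 5.00

C4H5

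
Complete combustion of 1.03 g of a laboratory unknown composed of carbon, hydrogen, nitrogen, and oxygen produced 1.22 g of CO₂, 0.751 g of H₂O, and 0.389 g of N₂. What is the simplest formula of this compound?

mol C = 1.22 g CO₂ ÷ 44.009 g/mol = 0.02772 mol
mol H = 2 × 0.751 g H₂O ÷ 18.015 g/mol = 0.08337 mol
mol N = 2 × 0.389 g N₂ ÷ 28.014 g/mol = 0.02777 mol
mass O = 1.03 − (0.3330 + 0.08404 + 0.3890) = 0.2240 g → mol O = 0.2240 ÷ 15.999 = 0.01400 mol
Divide by the smallest (0.01400 mol): C 1.980, H 5.955, N 1.984, O 1.000

C2H6N2O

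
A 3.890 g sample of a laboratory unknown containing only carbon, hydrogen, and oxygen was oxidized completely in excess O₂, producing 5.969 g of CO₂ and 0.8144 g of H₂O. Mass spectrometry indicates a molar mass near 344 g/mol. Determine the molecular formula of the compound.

C12H8O12

mol C = 5.969 g CO₂ ÷ 44.009 g/mol = 0.13563 mol
mol H = 2 × 0.8144 g H₂O ÷ 18.015 g/mol = 0.090414 mol
mass O = 3.890 − (1.6291 + 0.091137) = 2.1698 g → mol O = 2.1698 ÷ 15.999 = 0.13562 mol
Divide by the smallest (0.090414 mol): C 1.500, H 1.000, O 1.500
Multiplying each by 2 gives whole numbers: C 3.00, H 2.00, O 3.00
Empirical formula: C3H2O3
Empirical-formula mass = 86.05 g/mol; 344 ÷ 86.05 ≈ 4, so the molecular formula is C12H8O12.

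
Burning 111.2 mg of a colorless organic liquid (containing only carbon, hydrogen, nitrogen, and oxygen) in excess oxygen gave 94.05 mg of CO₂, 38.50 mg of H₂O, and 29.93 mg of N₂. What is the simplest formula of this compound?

mol C = 0.09405 g CO₂ ÷ 44.009 g/mol = 0.0021371 mol
mol H = 2 × 0.03850 g H₂O ÷ 18.015 g/mol = 0.0042742 mol
mol N = 2 × 0.02993 g N₂ ÷ 28.014 g/mol = 0.0021368 mol
mass O = 0.1112 − (0.025668 + 0.0043084 + 0.029930) = 0.051293 g → mol O = 0.051293 ÷ 15.999 = 0.0032060 mol
Divide by the smallest (0.0021368 mol): C 1.000, H 2.000, N 1.000, O 1.500
Multiplying each by 2 gives whole numbers: C 2.00, H 4.00, N 2.00, O 3.00

C2H4N2O3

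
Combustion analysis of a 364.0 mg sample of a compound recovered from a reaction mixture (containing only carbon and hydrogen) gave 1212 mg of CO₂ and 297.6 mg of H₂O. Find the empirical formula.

C5H6

mol C = 1.212 g CO₂ ÷ 44.009 g/mol = 0.027540 mol
mol H = 2 × 0.2976 g H₂O ÷ 18.015 g/mol = 0.033039 mol
Divide by the smallest (0.027540 mol): C 1.000, H 1.200
Multiplying each by 5 gives whole numbers: C 5.00, H 6.00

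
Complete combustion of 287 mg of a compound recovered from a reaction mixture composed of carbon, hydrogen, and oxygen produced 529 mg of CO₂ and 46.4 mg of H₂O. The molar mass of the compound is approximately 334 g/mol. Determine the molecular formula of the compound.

C14H6O10

mol C = 0.529 g CO₂ ÷ 44.009 g/mol = 0.01202 mol
mol H = 2 × 0.0464 g H₂O ÷ 18.015 g/mol = 0.005151 mol
mass O = 0.287 − (0.1444 + 0.005192) = 0.1374 g → mol O = 0.1374 ÷ 15.999 = 0.008590 mol
Divide by the smallest (0.005151 mol): C 2.333, H 1.000, O 1.668
Multiplying each by 3 gives whole numbers: C 7.00, H 3.00, O 5.00
Empirical formula: C7H3O5
Empirical-formula mass = 167.10 g/mol; 334 ÷ 167.10 ≈ 2, so the molecular formula is C14H6O10.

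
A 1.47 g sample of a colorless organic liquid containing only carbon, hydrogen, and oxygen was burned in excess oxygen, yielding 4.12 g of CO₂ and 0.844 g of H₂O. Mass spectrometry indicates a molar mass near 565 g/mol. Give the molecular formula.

mol C = 4.12 g CO₂ ÷ 44.009 g/mol = 0.09362 mol
mol H = 2 × 0.844 g H₂O ÷ 18.015 g/mol = 0.09370 mol
mass O = 1.47 − (1.124 + 0.09445) = 0.2511 g → mol O = 0.2511 ÷ 15.999 = 0.01570 mol
Divide by the smallest (0.01570 mol): C 5.965, H 5.970, O 1.000
Empirical formula: C6H6O
Empirical-formula mass = 94.11 g/mol; 565 ÷ 94.11 ≈ 6, so the molecular formula is C36H36O6.

C36H36O6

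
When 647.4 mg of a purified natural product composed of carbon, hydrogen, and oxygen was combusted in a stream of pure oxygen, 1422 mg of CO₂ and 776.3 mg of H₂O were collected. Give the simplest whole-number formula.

C3H8O

mol C = 1.422 g CO₂ ÷ 44.009 g/mol = 0.032312 mol
mol H = 2 × 0.7763 g H₂O ÷ 18.015 g/mol = 0.086184 mol
mass O = 0.6474 − (0.38809 + 0.086873) = 0.17243 g → mol O = 0.17243 ÷ 15.999 = 0.010778 mol
Divide by the smallest (0.010778 mol): C 2.998, H 7.996, O 1.000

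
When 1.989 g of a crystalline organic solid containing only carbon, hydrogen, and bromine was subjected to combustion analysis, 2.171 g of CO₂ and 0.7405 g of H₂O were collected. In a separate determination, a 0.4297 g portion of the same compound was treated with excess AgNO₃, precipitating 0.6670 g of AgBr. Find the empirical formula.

mol C = 2.171 g CO₂ ÷ 44.009 g/mol = 0.049331 mol
mol H = 2 × 0.7405 g H₂O ÷ 18.015 g/mol = 0.082209 mol
From the AgBr data: mol Br per gram of compound = (0.6670 ÷ 187.772) ÷ 0.4297 = 0.0082667 mol/g, so in the 1.989 g combustion sample mol Br = 0.016442 mol
Divide by the smallest (0.016442 mol): C 3.000, H 5.000, Br 1.000

C3H5Br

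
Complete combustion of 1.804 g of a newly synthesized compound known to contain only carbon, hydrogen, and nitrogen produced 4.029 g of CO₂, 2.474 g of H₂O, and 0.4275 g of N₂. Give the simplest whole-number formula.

C3H9N

mol C = 4.029 g CO₂ ÷ 44.009 g/mol = 0.091549 mol
mol H = 2 × 2.474 g H₂O ÷ 18.015 g/mol = 0.27466 mol
mol N = 2 × 0.4275 g N₂ ÷ 28.014 g/mol = 0.030520 mol
Divide by the smallest (0.030520 mol): C 3.000, H 8.999, N 1.000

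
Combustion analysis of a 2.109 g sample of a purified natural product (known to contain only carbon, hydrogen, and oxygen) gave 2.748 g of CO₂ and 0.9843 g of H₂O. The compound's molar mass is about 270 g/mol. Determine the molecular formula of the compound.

C8H14O10

mol C = 2.748 g CO₂ ÷ 44.009 g/mol = 0.062442 mol
mol H = 2 × 0.9843 g H₂O ÷ 18.015 g/mol = 0.10928 mol
mass O = 2.109 − (0.74999 + 0.11015) = 1.2489 g → mol O = 1.2489 ÷ 15.999 = 0.078059 mol
Divide by the smallest (0.062442 mol): C 1.000, H 1.750, O 1.250
Multiplying each by 4 gives whole numbers: C 4.00, H 7.00, O 5.00
Empirical formula: C4H7O5
Empirical-formula mass = 135.09 g/mol; 270 ÷ 135.09 ≈ 2, so the molecular formula is C8H14O10.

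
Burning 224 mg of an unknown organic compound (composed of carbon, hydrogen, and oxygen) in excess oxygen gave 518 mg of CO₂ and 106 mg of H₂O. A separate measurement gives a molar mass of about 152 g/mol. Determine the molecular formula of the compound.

C8H8O3

mol C = 0.518 g CO₂ ÷ 44.009 g/mol = 0.01177 mol
mol H = 2 × 0.106 g H₂O ÷ 18.015 g/mol = 0.01177 mol
mass O = 0.224 − (0.1414 + 0.01186) = 0.07076 g → mol O = 0.07076 ÷ 15.999 = 0.004423 mol
Divide by the smallest (0.004423 mol): C 2.661, H 2.661, O 1.000
Multiplying each by 3 gives whole numbers: C 7.98, H 7.98, O 3.00
Empirical formula: C8H8O3
Empirical-formula mass = 152.15 g/mol; 152 ÷ 152.15 ≈ 1, so the molecular formula is C8H8O3.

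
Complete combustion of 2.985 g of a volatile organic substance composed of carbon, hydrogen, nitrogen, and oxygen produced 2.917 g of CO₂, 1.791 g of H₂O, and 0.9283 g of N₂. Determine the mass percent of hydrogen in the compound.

mol C = 2.917 g CO₂ ÷ 44.009 g/mol = 0.066282 mol
mol H = 2 × 1.791 g H₂O ÷ 18.015 g/mol = 0.19883 mol
mol N = 2 × 0.9283 g N₂ ÷ 28.014 g/mol = 0.066274 mol
mass O = 2.985 − (0.79611 + 0.20042 + 0.92830) = 1.0602 g → mol O = 1.0602 ÷ 15.999 = 0.066264 mol
mass % H = 0.20042 g ÷ 2.985 g × 100%

6.71%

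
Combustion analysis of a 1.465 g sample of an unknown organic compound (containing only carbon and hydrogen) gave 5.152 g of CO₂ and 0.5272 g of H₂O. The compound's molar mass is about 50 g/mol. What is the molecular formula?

mol C = 5.152 g CO₂ ÷ 44.009 g/mol = 0.11707 mol
mol H = 2 × 0.5272 g H₂O ÷ 18.015 g/mol = 0.058529 mol
Divide by the smallest (0.058529 mol): C 2.000, H 1.000
Empirical formula: C2H
Empirical-formula mass = 25.03 g/mol; 50 ÷ 25.03 ≈ 2, so the molecular formula is C4H2.

C4H2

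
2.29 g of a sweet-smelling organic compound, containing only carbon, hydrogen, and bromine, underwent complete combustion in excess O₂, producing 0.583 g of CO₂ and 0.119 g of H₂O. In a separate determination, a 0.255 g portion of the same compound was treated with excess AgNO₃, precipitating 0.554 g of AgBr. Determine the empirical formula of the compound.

mol C = 0.583 g CO₂ ÷ 44.009 g/mol = 0.01325 mol
mol H = 2 × 0.119 g H₂O ÷ 18.015 g/mol = 0.01321 mol
From the AgBr data: mol Br per gram of compound = (0.554 ÷ 187.772) ÷ 0.255 = 0.01157 mol/g, so in the 2.29 g combustion sample mol Br = 0.02650 mol
Divide by the smallest (0.01321 mol): C 1.003, H 1.000, Br 2.006

CHBr2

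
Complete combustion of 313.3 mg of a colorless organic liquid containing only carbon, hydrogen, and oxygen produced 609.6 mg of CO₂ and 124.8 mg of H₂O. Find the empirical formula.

C5H5O3

mol C = 0.6096 g CO₂ ÷ 44.009 g/mol = 0.013852 mol
mol H = 2 × 0.1248 g H₂O ÷ 18.015 g/mol = 0.013855 mol
mass O = 0.3133 − (0.16637 + 0.013966) = 0.13296 g → mol O = 0.13296 ÷ 15.999 = 0.0083106 mol
Divide by the smallest (0.0083106 mol): C 1.667, H 1.667, O 1.000
Multiplying each by 3 gives whole numbers: C 5.00, H 5.00, O 3.00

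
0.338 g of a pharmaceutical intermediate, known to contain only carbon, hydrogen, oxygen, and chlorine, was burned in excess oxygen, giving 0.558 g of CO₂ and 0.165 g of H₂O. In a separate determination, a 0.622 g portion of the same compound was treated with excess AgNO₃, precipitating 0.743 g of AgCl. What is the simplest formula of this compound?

mol C = 0.558 g CO₂ ÷ 44.009 g/mol = 0.01268 mol
mol H = 2 × 0.165 g H₂O ÷ 18.015 g/mol = 0.01832 mol
From the AgCl data: mol Cl per gram of compound = (0.743 ÷ 143.318) ÷ 0.622 = 0.008335 mol/g, so in the 0.338 g combustion sample mol Cl = 0.002817 mol
mass O = 0.338 − (0.1523 + 0.01846 + 0.09987) = 0.06738 g → mol O = 0.06738 ÷ 15.999 = 0.004211 mol
Divide by the smallest (0.002817 mol): C 4.501, H 6.502, Cl 1.000, O 1.495
Multiplying each by 2 gives whole numbers: C 9.00, H 13.00, Cl 2.00, O 2.99

C9H13Cl2O3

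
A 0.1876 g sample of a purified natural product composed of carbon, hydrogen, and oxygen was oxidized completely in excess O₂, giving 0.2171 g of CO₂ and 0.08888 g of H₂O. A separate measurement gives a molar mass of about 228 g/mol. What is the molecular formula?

mol C = 0.2171 g CO₂ ÷ 44.009 g/mol = 0.0049331 mol
mol H = 2 × 0.08888 g H₂O ÷ 18.015 g/mol = 0.0098673 mol
mass O = 0.1876 − (0.059251 + 0.0099463) = 0.11840 g → mol O = 0.11840 ÷ 15.999 = 0.0074006 mol
Divide by the smallest (0.0049331 mol): C 1.000, H 2.000, O 1.500
Multiplying each by 2 gives whole numbers: C 2.00, H 4.00, O 3.00
Empirical formula: C2H4O3
Empirical-formula mass = 76.05 g/mol; 228 ÷ 76.05 ≈ 3, so the molecular formula is C6H12O9.

C6H12O9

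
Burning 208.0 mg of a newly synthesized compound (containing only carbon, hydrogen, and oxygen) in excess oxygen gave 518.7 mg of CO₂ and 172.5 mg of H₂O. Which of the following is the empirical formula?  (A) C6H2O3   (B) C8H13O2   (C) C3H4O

(B) C8H13O2

mol C = 0.5187 g CO₂ ÷ 44.009 g/mol = 0.011786 mol
mol H = 2 × 0.1725 g H₂O ÷ 18.015 g/mol = 0.019151 mol
mass O = 0.2080 − (0.14156 + 0.019304) = 0.047132 g → mol O = 0.047132 ÷ 15.999 = 0.0029459 mol
Divide by the smallest (0.0029459 mol): C 4.001, H 6.501, O 1.000
Multiplying each by 2 gives whole numbers: C 8.00, H 13.00, O 2.00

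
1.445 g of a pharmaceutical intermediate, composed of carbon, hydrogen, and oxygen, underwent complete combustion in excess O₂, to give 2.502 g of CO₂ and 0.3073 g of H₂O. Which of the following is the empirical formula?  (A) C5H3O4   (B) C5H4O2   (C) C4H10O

mol C = 2.502 g CO₂ ÷ 44.009 g/mol = 0.056852 mol
mol H = 2 × 0.3073 g H₂O ÷ 18.015 g/mol = 0.034116 mol
mass O = 1.445 − (0.68285 + 0.034389) = 0.72776 g → mol O = 0.72776 ÷ 15.999 = 0.045488 mol
Divide by the smallest (0.034116 mol): C 1.666, H 1.000, O 1.333
Multiplying each by 3 gives whole numbers: C 5.00, H 3.00, O 4.00

(A) C5H3O4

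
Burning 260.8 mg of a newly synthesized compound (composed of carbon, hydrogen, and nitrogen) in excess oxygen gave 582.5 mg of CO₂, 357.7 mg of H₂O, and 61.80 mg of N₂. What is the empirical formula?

mol C = 0.5825 g CO₂ ÷ 44.009 g/mol = 0.013236 mol
mol H = 2 × 0.3577 g H₂O ÷ 18.015 g/mol = 0.039711 mol
mol N = 2 × 0.06180 g N₂ ÷ 28.014 g/mol = 0.0044121 mol
Divide by the smallest (0.0044121 mol): C 3.000, H 9.001, N 1.000

C3H9N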